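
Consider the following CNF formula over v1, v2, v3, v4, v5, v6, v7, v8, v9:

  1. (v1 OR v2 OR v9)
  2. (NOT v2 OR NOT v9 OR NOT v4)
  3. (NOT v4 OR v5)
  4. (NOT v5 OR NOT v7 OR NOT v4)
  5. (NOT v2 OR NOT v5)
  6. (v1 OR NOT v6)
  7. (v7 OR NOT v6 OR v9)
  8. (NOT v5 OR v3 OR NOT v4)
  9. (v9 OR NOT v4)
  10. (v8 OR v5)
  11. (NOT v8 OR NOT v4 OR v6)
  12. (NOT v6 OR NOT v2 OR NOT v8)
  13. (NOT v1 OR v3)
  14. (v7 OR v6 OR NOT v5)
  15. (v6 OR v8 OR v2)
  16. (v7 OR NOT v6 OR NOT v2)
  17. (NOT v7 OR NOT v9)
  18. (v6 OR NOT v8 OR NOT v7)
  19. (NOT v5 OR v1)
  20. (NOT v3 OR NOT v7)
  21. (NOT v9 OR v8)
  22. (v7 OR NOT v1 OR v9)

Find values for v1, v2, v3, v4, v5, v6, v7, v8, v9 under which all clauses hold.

v1=False  v2=False  v3=False  v4=False  v5=False  v6=False  v7=False  v8=True  v9=True

Check each clause:
  1. (v1 OR v2 OR v9) — v9 is true.
  2. (NOT v4 OR NOT v2 OR NOT v9) — NOT v4 is true.
  3. (NOT v4 OR v5) — NOT v4 is true.
  4. (NOT v4 OR NOT v5 OR NOT v7) — NOT v7 is true.
  5. (NOT v5 OR NOT v2) — NOT v5 is true.
  6. (v1 OR NOT v6) — NOT v6 is true.
  7. (NOT v6 OR v7 OR v9) — v9 is true.
  8. (NOT v5 OR NOT v4 OR v3) — NOT v5 is true.
  9. (NOT v4 OR v9) — v9 is true.
  10. (v5 OR v8) — v8 is true.
  11. (NOT v8 OR v6 OR NOT v4) — NOT v4 is true.
  12. (NOT v6 OR NOT v8 OR NOT v2) — NOT v6 is true.
  13. (NOT v1 OR v3) — NOT v1 is true.
  14. (v7 OR v6 OR NOT v5) — NOT v5 is true.
  15. (v2 OR v6 OR v8) — v8 is true.
  16. (NOT v2 OR NOT v6 OR v7) — NOT v6 is true.
  17. (NOT v9 OR NOT v7) — NOT v7 is true.
  18. (NOT v7 OR v6 OR NOT v8) — NOT v7 is true.
  19. (NOT v5 OR v1) — NOT v5 is true.
  20. (NOT v3 OR NOT v7) — NOT v7 is true.
  21. (NOT v9 OR v8) — v8 is true.
  22. (NOT v1 OR v7 OR v9) — v9 is true.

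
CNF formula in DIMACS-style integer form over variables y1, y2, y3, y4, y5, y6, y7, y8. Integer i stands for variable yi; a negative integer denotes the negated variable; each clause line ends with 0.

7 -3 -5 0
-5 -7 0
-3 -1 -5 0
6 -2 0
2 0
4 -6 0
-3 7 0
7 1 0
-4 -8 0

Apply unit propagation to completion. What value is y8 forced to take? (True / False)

(y2) stands alone — y2 = True.
In (y6 \/ ~y2), ~y2 is now false; y6 must hold, so y6 = True.
(y4 \/ ~y6): since y6 = True, the clause reduces to (y4). y4 = True.
From (~y8 \/ ~y4) and y4 = True: y8 = False.

False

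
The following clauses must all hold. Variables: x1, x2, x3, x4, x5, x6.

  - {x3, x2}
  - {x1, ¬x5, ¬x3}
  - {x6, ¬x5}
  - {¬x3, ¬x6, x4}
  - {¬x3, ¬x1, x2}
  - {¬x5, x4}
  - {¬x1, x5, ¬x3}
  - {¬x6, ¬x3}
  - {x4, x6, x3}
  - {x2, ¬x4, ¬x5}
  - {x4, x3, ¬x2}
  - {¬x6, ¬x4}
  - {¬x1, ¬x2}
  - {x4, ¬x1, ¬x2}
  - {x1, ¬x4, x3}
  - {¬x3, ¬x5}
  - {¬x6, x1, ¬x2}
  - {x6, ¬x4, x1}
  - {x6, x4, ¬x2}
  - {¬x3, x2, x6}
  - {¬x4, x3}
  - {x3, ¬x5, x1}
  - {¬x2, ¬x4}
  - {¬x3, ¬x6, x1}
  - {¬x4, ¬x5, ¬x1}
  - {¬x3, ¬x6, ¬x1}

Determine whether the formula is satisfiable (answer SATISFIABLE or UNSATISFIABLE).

x3 = True:
  propagation gives x6=False, x5=False, x1=False, x4=False; an empty clause results — contradiction.
x3 = False:
  propagation gives x2=True, x4=True; an empty clause results — contradiction.
Every branch closes, so no satisfying assignment exists.

UNSATISFIABLE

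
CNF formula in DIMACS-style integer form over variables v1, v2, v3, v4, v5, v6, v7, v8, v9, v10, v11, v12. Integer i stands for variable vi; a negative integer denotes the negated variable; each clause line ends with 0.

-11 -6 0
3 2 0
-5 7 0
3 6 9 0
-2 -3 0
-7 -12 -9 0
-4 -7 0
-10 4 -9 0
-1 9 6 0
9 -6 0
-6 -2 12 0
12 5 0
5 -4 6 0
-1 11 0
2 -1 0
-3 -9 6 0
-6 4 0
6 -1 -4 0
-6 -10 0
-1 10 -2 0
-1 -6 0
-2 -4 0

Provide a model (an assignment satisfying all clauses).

v1=F, v2=F, v3=T, v4=F, v5=T, v6=F, v7=T, v8=T, v9=F, v10=T, v11=F, v12=F

Check each clause:
  1. {¬v6, ¬v11} — ¬v6 is true.
  2. {v2, v3} — v3 is true.
  3. {¬v5, v7} — v7 is true.
  4. {v3, v6, v9} — v3 is true.
  5. {¬v2, ¬v3} — ¬v2 is true.
  6. {¬v7, ¬v12, ¬v9} — ¬v12 is true.
  7. {¬v7, ¬v4} — ¬v4 is true.
  8. {¬v9, ¬v10, v4} — ¬v9 is true.
  9. {¬v1, v6, v9} — ¬v1 is true.
  10. {v9, ¬v6} — ¬v6 is true.
  11. {v12, ¬v6, ¬v2} — ¬v6 is true.
  12. {v12, v5} — v5 is true.
  13. {v5, v6, ¬v4} — ¬v4 is true.
  14. {¬v1, v11} — ¬v1 is true.
  15. {¬v1, v2} — ¬v1 is true.
  16. {¬v9, ¬v3, v6} — ¬v9 is true.
  17. {¬v6, v4} — ¬v6 is true.
  18. {¬v4, ¬v1, v6} — ¬v4 is true.
  19. {¬v6, ¬v10} — ¬v6 is true.
  20. {¬v2, ¬v1, v10} — v10 is true.
  21. {¬v1, ¬v6} — ¬v6 is true.
  22. {¬v4, ¬v2} — ¬v4 is true.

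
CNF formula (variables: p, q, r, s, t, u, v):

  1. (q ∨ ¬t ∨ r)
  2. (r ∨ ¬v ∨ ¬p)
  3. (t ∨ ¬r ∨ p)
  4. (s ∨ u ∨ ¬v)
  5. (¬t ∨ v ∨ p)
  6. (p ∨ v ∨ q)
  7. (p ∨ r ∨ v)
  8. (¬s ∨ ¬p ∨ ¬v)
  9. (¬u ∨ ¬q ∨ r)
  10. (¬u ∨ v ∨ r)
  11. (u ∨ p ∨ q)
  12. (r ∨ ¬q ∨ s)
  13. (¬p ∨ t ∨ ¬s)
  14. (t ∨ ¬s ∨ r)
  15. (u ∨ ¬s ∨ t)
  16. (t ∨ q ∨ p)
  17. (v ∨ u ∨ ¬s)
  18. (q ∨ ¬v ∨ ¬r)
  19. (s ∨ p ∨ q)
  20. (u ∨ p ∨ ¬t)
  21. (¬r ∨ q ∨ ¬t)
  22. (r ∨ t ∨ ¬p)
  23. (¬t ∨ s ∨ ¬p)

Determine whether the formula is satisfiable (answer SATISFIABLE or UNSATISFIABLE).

SATISFIABLE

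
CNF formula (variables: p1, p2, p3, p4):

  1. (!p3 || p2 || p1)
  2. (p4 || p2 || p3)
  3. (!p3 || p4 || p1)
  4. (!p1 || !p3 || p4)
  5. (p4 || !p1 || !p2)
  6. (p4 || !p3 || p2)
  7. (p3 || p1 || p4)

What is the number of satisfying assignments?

7

The models are:
  p1=F p2=F p3=F p4=T
  p1=F p2=T p3=F p4=T
  p1=F p2=T p3=T p4=T
  p1=T p2=F p3=F p4=T
  p1=T p2=F p3=T p4=T
  p1=T p2=T p3=F p4=T
  p1=T p2=T p3=T p4=T
That's 7 in total.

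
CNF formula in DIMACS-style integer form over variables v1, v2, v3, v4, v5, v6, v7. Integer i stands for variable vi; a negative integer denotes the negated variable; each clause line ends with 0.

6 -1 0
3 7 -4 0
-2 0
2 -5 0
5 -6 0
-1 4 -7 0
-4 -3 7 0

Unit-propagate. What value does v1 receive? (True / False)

False

Unit clause (¬v2) sets v2 = False.
(v2 ∨ ¬v5) with v2 = False leaves only ¬v5, so v5 = False.
(v5 ∨ ¬v6): since v5 = False, the clause reduces to (¬v6). v6 = False.
(¬v1 ∨ v6): since v6 = False, the clause reduces to (¬v1). v1 = False.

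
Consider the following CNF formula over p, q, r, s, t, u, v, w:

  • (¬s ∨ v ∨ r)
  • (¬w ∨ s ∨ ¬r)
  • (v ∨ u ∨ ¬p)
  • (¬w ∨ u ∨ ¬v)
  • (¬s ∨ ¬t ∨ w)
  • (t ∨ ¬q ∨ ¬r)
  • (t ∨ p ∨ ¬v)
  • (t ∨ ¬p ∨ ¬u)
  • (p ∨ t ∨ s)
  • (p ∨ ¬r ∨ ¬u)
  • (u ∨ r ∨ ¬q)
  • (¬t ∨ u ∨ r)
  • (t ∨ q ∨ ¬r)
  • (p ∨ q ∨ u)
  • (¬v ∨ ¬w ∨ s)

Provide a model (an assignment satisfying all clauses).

Branch on p: take p = False.
Set q = True and propagate.
Set r = False and propagate.
  then u is forced to True.
For the remaining variables, s = False, t = True, v = True, w = False works.
Every clause has at least one true literal under this assignment.
Check each clause:
  1. (r ∨ ¬s ∨ v) — ¬s is true.
  2. (s ∨ ¬r ∨ ¬w) — ¬w is true.
  3. (u ∨ v ∨ ¬p) — v is true.
  4. (u ∨ ¬v ∨ ¬w) — ¬w is true.
  5. (¬s ∨ ¬t ∨ w) — ¬s is true.
  6. (¬q ∨ ¬r ∨ t) — ¬r is true.
  7. (t ∨ ¬v ∨ p) — t is true.
  8. (¬p ∨ ¬u ∨ t) — t is true.
  9. (s ∨ p ∨ t) — t is true.
  10. (¬u ∨ p ∨ ¬r) — ¬r is true.
  11. (r ∨ u ∨ ¬q) — u is true.
  12. (u ∨ ¬t ∨ r) — u is true.
  13. (¬r ∨ t ∨ q) — ¬r is true.
  14. (q ∨ u ∨ p) — q is true.
  15. (s ∨ ¬v ∨ ¬w) — ¬w is true.

p=0  q=1  r=0  s=0  t=1  u=1  v=1  w=0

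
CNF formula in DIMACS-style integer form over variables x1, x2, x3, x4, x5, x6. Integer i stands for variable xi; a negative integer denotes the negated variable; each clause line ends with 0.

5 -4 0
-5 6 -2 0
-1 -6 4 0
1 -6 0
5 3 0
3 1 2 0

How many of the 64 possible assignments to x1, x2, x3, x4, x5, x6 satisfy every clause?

14

Case analysis on x1 and x5:
  x1=T, x5=T: x3 free; 4 ways for (x2,x4,x6) × 2^1 = 8.
  x1=T, x5=F: remaining (x2,x3,x4,x6) ∈ {(F,T,F,F); (T,T,F,F)} — 2.
  x1=F, x5=T: remaining (x2,x3,x4,x6) ∈ {(F,T,F,F); (F,T,T,F)} — 2.
  x1=F, x5=F: remaining (x2,x3,x4,x6) ∈ {(F,T,F,F); (T,T,F,F)} — 2.
Total: 8 + 2 + 2 + 2 = 14.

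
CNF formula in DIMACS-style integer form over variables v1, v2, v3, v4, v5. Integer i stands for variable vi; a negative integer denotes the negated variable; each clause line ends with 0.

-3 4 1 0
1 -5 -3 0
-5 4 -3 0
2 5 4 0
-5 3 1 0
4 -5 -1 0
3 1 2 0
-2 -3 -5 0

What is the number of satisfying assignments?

13

Split on v3, then v5.
  v3=T, v5=T: remaining (v1,v2,v4) ∈ {(T,F,T)} — 1.
  v3=T, v5=F: 5 of the 8 assignments to (v1,v2,v4) work.
  v3=F, v5=T: remaining (v1,v2,v4) ∈ {(T,F,T); (T,T,T)} — 2.
  v3=F, v5=F: 5 of the 8 assignments to (v1,v2,v4) work.
Total: 1 + 5 + 2 + 5 = 13.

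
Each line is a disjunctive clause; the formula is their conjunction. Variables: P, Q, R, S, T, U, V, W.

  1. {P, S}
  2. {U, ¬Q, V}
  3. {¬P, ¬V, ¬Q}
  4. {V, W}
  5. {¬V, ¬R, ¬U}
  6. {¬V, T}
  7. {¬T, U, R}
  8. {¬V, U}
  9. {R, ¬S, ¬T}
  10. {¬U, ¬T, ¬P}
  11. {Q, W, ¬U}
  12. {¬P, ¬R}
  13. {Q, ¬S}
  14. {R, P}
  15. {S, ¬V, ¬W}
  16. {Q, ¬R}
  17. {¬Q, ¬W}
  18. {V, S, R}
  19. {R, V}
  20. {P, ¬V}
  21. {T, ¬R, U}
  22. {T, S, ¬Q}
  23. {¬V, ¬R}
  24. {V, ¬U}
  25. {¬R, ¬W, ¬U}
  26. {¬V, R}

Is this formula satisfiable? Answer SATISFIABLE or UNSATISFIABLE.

V = True:
  propagation gives T=True, U=True, R=False; an empty clause results — contradiction.
V = False:
  propagation gives W=True, Q=False, S=False, P=True; an empty clause results — contradiction.
Every branch closes, so no satisfying assignment exists.

UNSATISFIABLE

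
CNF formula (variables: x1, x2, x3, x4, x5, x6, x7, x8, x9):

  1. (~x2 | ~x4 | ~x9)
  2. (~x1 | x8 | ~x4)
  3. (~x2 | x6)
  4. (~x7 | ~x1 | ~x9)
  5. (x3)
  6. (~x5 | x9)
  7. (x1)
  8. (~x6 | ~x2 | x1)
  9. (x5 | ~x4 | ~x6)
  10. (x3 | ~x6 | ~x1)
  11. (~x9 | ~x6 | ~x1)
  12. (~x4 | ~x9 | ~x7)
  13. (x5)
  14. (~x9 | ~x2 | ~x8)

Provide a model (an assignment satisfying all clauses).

The clause (x3) is unit: x3 must be True.
(x1) is a unit clause, so x1 = True.
The clause (x5) is unit: x5 must be True.
The clause (x9) is unit: x9 must be True.
Unit propagation: (~x7) forces x7 = False.
The clause (~x6) is unit: x6 must be False.
(~x2) is a unit clause, so x2 = False.
x8 occurs only positively in the remaining clauses — set x8 = True.
x4 is now unconstrained; take x4 = True.
Every clause has at least one true literal under this assignment.
Check each clause:
  1. (~x9 | ~x4 | ~x2) — ~x2 is true.
  2. (~x1 | x8 | ~x4) — x8 is true.
  3. (x6 | ~x2) — ~x2 is true.
  4. (~x9 | ~x7 | ~x1) — ~x7 is true.
  5. (x3) — x3 is true.
  6. (x9 | ~x5) — x9 is true.
  7. (x1) — x1 is true.
  8. (~x6 | ~x2 | x1) — x1 is true.
  9. (~x6 | x5 | ~x4) — ~x6 is true.
  10. (~x1 | ~x6 | x3) — ~x6 is true.
  11. (~x6 | ~x9 | ~x1) — ~x6 is true.
  12. (~x7 | ~x9 | ~x4) — ~x7 is true.
  13. (x5) — x5 is true.
  14. (~x9 | ~x2 | ~x8) — ~x2 is true.

x1=1, x2=0, x3=1, x4=1, x5=1, x6=0, x7=0, x8=1, x9=1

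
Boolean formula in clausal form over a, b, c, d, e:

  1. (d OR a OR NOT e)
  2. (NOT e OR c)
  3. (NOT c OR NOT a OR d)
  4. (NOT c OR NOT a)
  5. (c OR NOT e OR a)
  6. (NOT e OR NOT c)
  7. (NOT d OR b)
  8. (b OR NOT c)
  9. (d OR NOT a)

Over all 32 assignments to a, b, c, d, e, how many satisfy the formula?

6

Satisfying assignments:
  a=0 b=0 c=0 d=0 e=0
  a=0 b=1 c=0 d=0 e=0
  a=0 b=1 c=0 d=1 e=0
  a=0 b=1 c=1 d=0 e=0
  a=0 b=1 c=1 d=1 e=0
  a=1 b=1 c=0 d=1 e=0
Count: 6.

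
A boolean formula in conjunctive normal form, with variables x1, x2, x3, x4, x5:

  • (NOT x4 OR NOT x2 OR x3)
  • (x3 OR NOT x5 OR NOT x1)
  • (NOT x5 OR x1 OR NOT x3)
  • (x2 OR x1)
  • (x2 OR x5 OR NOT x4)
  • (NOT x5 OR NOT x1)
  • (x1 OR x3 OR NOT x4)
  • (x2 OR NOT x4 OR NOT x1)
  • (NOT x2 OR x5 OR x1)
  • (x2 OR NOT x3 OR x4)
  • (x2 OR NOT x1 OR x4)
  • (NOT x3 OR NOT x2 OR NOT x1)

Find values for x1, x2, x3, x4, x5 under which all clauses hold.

x1 = T, x2 = T, x3 = F, x4 = F, x5 = F

Check each clause:
  1. (NOT x4 OR x3 OR NOT x2) — NOT x4 is true.
  2. (NOT x1 OR NOT x5 OR x3) — NOT x5 is true.
  3. (NOT x5 OR NOT x3 OR x1) — x1 is true.
  4. (x2 OR x1) — x1 is true.
  5. (NOT x4 OR x2 OR x5) — x2 is true.
  6. (NOT x5 OR NOT x1) — NOT x5 is true.
  7. (x1 OR NOT x4 OR x3) — x1 is true.
  8. (NOT x1 OR NOT x4 OR x2) — x2 is true.
  9. (x1 OR x5 OR NOT x2) — x1 is true.
  10. (x2 OR x4 OR NOT x3) — x2 is true.
  11. (x2 OR NOT x1 OR x4) — x2 is true.
  12. (NOT x3 OR NOT x1 OR NOT x2) — NOT x3 is true.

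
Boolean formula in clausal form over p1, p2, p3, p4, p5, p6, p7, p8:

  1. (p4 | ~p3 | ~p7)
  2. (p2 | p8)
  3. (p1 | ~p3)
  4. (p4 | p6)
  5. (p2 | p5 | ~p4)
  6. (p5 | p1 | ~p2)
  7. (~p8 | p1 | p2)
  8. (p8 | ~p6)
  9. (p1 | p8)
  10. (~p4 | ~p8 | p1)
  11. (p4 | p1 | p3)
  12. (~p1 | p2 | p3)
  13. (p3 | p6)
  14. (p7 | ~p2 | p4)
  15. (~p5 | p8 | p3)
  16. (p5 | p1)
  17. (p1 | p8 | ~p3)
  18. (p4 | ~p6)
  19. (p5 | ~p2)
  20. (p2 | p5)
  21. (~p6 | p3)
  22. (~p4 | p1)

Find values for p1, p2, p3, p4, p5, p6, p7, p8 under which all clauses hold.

Set p1 = True and propagate.
Try p2 = True.
  then p5 is forced to True.
Try p3 = True.
For the remaining variables, p4 = True, p6 = False, p7 = False, p8 = True works.

p1=T, p2=T, p3=T, p4=T, p5=T, p6=F, p7=F, p8=T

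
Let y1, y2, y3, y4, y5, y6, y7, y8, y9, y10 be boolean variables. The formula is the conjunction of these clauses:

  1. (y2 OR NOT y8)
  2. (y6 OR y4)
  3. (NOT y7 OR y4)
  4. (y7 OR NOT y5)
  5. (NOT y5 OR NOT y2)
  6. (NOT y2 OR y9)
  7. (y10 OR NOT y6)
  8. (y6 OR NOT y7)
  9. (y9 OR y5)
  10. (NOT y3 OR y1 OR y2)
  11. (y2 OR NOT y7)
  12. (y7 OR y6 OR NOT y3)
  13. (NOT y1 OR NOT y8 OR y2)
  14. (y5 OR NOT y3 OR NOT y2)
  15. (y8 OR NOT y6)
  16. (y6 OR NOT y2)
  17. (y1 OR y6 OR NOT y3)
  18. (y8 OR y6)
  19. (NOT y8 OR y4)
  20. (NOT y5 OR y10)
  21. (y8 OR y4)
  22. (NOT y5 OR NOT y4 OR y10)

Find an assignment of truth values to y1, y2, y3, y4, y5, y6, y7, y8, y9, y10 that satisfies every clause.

y1 = T, y2 = T, y3 = F, y4 = T, y5 = F, y6 = T, y7 = F, y8 = T, y9 = T, y10 = T

y3 occurs only negated in the remaining clauses — set y3 = False.
Pure literal: y9 appears only positively; assign y9 = True.
Set y1 = True and propagate.
For the remaining variables, y2 = True, y4 = True, y5 = False, y6 = True, y7 = False, y8 = True, y10 = True works.
Check each clause:
  1. (NOT y8 OR y2) — y2 is true.
  2. (y4 OR y6) — y4 is true.
  3. (NOT y7 OR y4) — NOT y7 is true.
  4. (NOT y5 OR y7) — NOT y5 is true.
  5. (NOT y2 OR NOT y5) — NOT y5 is true.
  6. (NOT y2 OR y9) — y9 is true.
  7. (y10 OR NOT y6) — y10 is true.
  8. (y6 OR NOT y7) — NOT y7 is true.
  9. (y9 OR y5) — y9 is true.
  10. (y1 OR y2 OR NOT y3) — y1 is true.
  11. (NOT y7 OR y2) — NOT y7 is true.
  12. (NOT y3 OR y7 OR y6) — NOT y3 is true.
  13. (y2 OR NOT y8 OR NOT y1) — y2 is true.
  14. (NOT y3 OR y5 OR NOT y2) — NOT y3 is true.
  15. (y8 OR NOT y6) — y8 is true.
  16. (y6 OR NOT y2) — y6 is true.
  17. (NOT y3 OR y1 OR y6) — y1 is true.
  18. (y8 OR y6) — y8 is true.
  19. (NOT y8 OR y4) — y4 is true.
  20. (y10 OR NOT y5) — y10 is true.
  21. (y4 OR y8) — y8 is true.
  22. (NOT y4 OR y10 OR NOT y5) — y10 is true.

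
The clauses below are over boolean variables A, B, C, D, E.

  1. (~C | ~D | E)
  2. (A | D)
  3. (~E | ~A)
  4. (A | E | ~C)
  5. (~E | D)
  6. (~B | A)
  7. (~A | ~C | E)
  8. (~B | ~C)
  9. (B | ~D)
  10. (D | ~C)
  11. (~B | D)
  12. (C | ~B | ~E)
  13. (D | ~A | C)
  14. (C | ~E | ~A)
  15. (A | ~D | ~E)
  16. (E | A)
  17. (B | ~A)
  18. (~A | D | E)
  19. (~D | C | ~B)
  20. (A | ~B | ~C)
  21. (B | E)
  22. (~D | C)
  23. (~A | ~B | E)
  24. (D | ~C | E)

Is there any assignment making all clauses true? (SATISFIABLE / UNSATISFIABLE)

UNSATISFIABLE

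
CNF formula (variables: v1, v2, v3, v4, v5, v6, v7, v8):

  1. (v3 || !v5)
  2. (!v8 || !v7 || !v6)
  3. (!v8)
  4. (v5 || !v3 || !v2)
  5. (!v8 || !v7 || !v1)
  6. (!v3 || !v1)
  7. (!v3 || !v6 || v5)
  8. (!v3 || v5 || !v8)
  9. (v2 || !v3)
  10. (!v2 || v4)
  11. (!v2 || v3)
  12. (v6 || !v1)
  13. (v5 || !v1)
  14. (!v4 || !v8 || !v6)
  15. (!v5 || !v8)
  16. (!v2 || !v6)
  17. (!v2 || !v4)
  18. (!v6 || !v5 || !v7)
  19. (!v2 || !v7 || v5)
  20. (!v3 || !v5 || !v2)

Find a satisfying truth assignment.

v1=False, v2=False, v3=False, v4=False, v5=False, v6=True, v7=True, v8=False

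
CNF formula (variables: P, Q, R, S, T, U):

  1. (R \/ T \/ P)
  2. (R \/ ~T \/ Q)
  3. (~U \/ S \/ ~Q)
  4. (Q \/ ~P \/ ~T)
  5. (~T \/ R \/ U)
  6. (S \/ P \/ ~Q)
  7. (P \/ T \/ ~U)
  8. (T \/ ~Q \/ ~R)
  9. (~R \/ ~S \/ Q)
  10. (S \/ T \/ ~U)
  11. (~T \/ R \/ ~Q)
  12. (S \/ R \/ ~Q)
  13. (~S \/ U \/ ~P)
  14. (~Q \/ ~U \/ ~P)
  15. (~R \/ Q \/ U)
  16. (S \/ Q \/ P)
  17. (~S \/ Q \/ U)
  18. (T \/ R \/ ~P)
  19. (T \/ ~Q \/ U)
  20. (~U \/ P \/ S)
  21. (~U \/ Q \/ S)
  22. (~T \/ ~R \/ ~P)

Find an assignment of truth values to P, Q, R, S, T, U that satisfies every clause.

Branch on P: take P = False.
For the remaining variables, Q = True, R = True, S = True, T = True, U = True works.

P=0, Q=1, R=1, S=1, T=1, U=1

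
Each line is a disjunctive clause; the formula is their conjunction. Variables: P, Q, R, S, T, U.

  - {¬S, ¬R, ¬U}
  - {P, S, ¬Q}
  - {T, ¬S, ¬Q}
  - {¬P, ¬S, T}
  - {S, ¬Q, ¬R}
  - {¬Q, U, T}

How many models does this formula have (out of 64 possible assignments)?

Case analysis on S and Q:
  S=1, Q=1: P free; 3 ways for (R,T,U) × 2^1 = 6.
  S=1, Q=0: 9 of the 16 assignments to (P,R,T,U) work.
  S=0, Q=1: remaining (P,R,T,U) ∈ {(1,0,0,1); (1,0,1,0); (1,0,1,1)} — 3.
  S=0, Q=0: P, R, T, U free → 2^4 = 16.
Total: 6 + 9 + 3 + 16 = 34.

34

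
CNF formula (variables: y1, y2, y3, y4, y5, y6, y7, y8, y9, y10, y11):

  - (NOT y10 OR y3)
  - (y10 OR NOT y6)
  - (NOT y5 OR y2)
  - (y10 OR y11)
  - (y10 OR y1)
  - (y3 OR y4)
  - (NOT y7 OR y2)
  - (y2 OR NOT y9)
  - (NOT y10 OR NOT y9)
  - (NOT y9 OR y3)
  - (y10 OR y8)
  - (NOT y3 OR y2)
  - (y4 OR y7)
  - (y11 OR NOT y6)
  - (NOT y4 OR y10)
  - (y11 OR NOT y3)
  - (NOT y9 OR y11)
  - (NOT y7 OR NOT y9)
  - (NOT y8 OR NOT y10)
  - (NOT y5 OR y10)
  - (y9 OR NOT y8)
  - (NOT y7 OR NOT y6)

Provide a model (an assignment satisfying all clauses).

y1 = T, y2 = T, y3 = T, y4 = T, y5 = T, y6 = F, y7 = F, y8 = F, y9 = F, y10 = T, y11 = T

Check each clause:
  1. (NOT y10 OR y3) — y3 is true.
  2. (NOT y6 OR y10) — NOT y6 is true.
  3. (y2 OR NOT y5) — y2 is true.
  4. (y10 OR y11) — y10 is true.
  5. (y10 OR y1) — y1 is true.
  6. (y3 OR y4) — y3 is true.
  7. (y2 OR NOT y7) — NOT y7 is true.
  8. (NOT y9 OR y2) — y2 is true.
  9. (NOT y9 OR NOT y10) — NOT y9 is true.
  10. (NOT y9 OR y3) — y3 is true.
  11. (y8 OR y10) — y10 is true.
  12. (NOT y3 OR y2) — y2 is true.
  13. (y4 OR y7) — y4 is true.
  14. (y11 OR NOT y6) — NOT y6 is true.
  15. (y10 OR NOT y4) — y10 is true.
  16. (NOT y3 OR y11) — y11 is true.
  17. (NOT y9 OR y11) — y11 is true.
  18. (NOT y9 OR NOT y7) — NOT y7 is true.
  19. (NOT y10 OR NOT y8) — NOT y8 is true.
  20. (NOT y5 OR y10) — y10 is true.
  21. (y9 OR NOT y8) — NOT y8 is true.
  22. (NOT y6 OR NOT y7) — NOT y7 is true.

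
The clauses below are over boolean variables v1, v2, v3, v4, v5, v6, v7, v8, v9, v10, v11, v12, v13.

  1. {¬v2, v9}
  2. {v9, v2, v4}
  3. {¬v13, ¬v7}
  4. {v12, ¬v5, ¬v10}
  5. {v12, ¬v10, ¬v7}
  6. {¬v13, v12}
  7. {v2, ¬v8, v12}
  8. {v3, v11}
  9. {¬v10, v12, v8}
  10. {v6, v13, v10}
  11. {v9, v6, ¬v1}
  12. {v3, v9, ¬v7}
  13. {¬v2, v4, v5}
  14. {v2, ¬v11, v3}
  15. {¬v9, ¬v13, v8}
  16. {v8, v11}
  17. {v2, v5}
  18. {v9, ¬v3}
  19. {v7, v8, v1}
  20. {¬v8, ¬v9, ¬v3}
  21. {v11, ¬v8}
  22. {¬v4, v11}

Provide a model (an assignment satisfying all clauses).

v1 = False, v2 = True, v3 = False, v4 = True, v5 = False, v6 = True, v7 = False, v8 = True, v9 = True, v10 = True, v11 = True, v12 = True, v13 = True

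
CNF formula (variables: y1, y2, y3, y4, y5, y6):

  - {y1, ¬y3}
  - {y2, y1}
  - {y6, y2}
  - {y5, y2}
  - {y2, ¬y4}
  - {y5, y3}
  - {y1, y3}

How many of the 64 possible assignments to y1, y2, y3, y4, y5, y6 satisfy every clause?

14

Split on y2, then y1.
  y2=T, y1=T: y4, y6 free; 3 ways for (y3,y5) × 2^2 = 12.
  y2=T, y1=F: a clause becomes empty — 0.
  y2=F, y1=T: remaining (y3,y4,y5,y6) ∈ {(F,F,T,T); (T,F,T,T)} — 2.
  y2=F, y1=F: a clause becomes empty — 0.
Total: 12 + 0 + 2 + 0 = 14.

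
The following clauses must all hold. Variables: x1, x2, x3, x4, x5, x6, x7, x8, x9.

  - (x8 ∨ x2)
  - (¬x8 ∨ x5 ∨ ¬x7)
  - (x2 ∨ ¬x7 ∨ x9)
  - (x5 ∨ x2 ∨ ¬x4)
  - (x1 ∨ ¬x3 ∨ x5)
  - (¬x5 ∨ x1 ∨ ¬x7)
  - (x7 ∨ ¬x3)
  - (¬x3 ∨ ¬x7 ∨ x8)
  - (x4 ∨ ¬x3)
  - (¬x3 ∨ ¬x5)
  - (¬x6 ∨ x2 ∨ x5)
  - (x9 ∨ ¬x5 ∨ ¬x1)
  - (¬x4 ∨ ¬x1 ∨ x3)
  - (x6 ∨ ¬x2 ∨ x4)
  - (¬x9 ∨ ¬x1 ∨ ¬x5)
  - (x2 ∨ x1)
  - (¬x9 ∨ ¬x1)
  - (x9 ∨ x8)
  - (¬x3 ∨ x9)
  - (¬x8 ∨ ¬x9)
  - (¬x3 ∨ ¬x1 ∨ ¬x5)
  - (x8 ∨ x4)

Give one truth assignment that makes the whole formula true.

x1=F  x2=T  x3=F  x4=T  x5=F  x6=F  x7=F  x8=T  x9=F

Set x1 = False and propagate.
  then x2 is forced to True.
The remaining clauses are satisfied by x3 = False, x4 = True, x5 = False, x6 = False, x7 = False, x8 = True, x9 = False.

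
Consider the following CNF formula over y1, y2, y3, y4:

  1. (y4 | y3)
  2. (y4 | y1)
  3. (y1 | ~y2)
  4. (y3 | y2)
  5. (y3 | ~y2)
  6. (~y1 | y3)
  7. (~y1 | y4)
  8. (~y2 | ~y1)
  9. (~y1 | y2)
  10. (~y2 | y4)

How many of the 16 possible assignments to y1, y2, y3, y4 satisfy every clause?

1

Satisfying assignments:
  y1=0 y2=0 y3=1 y4=1
That's 1 in total.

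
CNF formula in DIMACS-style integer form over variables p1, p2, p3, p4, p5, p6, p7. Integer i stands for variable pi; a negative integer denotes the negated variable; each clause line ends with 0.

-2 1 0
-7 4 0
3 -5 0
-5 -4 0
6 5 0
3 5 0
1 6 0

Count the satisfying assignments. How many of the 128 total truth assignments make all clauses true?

Split on p5, then p1.
  p5=1, p1=1: remaining (p2,p3,p4,p6,p7) ∈ {(0,1,0,0,0); (0,1,0,1,0); (1,1,0,0,0); (1,1,0,1,0)} — 4.
  p5=1, p1=0: remaining (p2,p3,p4,p6,p7) ∈ {(0,1,0,1,0)} — 1.
  p5=0, p1=1: p2 free; 3 ways for (p3,p4,p6,p7) × 2^1 = 6.
  p5=0, p1=0: remaining (p2,p3,p4,p6,p7) ∈ {(0,1,0,1,0); (0,1,1,1,0); (0,1,1,1,1)} — 3.
Total: 4 + 1 + 6 + 3 = 14.

14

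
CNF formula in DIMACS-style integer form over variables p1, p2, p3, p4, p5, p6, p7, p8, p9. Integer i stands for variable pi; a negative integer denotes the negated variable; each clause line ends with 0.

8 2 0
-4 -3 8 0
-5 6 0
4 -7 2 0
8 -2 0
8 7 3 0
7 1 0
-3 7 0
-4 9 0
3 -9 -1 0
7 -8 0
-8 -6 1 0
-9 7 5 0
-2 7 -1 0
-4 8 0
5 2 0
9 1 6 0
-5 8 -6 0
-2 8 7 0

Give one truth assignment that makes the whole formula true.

p1 = 0, p2 = 1, p3 = 1, p4 = 0, p5 = 0, p6 = 0, p7 = 1, p8 = 1, p9 = 1

Branch on p1: take p1 = False.
  then p7 is forced to True.
Try p2 = True.
  then p8 is forced to True.
  then p6 is forced to False.
  then p5 is forced to False.
  then p9 is forced to True.
p3, p4 are now unconstrained; take p3 = True, p4 = False.
Every clause has at least one true literal under this assignment.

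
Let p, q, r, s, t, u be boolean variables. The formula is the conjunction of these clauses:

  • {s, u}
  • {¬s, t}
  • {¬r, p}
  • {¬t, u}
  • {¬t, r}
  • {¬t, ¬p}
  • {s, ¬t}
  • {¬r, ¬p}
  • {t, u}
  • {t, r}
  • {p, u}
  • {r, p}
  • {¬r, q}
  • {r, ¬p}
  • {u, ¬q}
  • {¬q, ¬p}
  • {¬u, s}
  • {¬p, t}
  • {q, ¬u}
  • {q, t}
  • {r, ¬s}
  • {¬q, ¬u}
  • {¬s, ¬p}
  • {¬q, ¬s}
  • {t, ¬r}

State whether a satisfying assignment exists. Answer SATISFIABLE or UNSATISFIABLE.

t = True:
  propagation gives u=True, r=True, p=True; an empty clause results — contradiction.
t = False:
  propagation gives s=False, u=True; an empty clause results — contradiction.
Every branch closes, so no satisfying assignment exists.

UNSATISFIABLE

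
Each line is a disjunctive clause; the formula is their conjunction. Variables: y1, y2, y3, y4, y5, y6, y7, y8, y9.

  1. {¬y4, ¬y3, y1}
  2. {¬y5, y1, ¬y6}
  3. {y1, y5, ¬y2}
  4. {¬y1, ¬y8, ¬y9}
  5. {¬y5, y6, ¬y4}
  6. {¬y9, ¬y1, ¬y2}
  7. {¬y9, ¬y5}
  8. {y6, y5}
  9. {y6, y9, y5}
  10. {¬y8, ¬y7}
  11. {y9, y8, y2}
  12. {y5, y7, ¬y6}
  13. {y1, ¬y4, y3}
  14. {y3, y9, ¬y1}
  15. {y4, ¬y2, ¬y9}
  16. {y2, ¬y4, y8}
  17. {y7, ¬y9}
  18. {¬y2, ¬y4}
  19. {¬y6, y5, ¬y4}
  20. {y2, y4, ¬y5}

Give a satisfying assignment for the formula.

y1 = True, y2 = True, y3 = True, y4 = False, y5 = True, y6 = False, y7 = True, y8 = False, y9 = False

Try y1 = True.
Try y2 = True.
  then y9 is forced to False.
  then y3 is forced to True.
  then y4 is forced to False.
The remaining clauses are satisfied by y5 = True, y6 = False, y7 = True, y8 = False.
Every clause has at least one true literal under this assignment.
Check each clause:
  1. {¬y4, y1, ¬y3} — y1 is true.
  2. {y1, ¬y6, ¬y5} — y1 is true.
  3. {y5, y1, ¬y2} — y1 is true.
  4. {¬y1, ¬y8, ¬y9} — ¬y8 is true.
  5. {¬y4, y6, ¬y5} — ¬y4 is true.
  6. {¬y9, ¬y1, ¬y2} — ¬y9 is true.
  7. {¬y9, ¬y5} — ¬y9 is true.
  8. {y5, y6} — y5 is true.
  9. {y9, y5, y6} — y5 is true.
  10. {¬y7, ¬y8} — ¬y8 is true.
  11. {y2, y8, y9} — y2 is true.
  12. {y7, ¬y6, y5} — ¬y6 is true.
  13. {y1, y3, ¬y4} — y1 is true.
  14. {y3, y9, ¬y1} — y3 is true.
  15. {¬y9, y4, ¬y2} — ¬y9 is true.
  16. {y2, ¬y4, y8} — y2 is true.
  17. {y7, ¬y9} — ¬y9 is true.
  18. {¬y4, ¬y2} — ¬y4 is true.
  19. {¬y6, ¬y4, y5} — ¬y6 is true.
  20. {y4, y2, ¬y5} — y2 is true.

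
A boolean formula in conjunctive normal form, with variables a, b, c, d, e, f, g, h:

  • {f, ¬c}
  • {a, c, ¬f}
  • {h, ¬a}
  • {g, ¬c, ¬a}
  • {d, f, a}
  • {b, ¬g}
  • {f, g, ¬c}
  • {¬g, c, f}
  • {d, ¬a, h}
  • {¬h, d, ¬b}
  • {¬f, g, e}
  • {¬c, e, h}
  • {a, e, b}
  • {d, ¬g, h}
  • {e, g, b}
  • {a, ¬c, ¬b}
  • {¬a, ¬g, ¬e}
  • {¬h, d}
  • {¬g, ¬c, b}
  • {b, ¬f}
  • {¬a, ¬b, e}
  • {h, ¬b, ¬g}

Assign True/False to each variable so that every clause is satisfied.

a = F, b = F, c = F, d = T, e = T, f = F, g = F, h = T

Pure literal: d appears only positively; assign d = True.
Branch on a: take a = False.
Try b = False.
  then g is forced to False.
  then e is forced to True.
  then f is forced to False.
  then c is forced to False.
h is now unconstrained; take h = True.
Check each clause:
  1. {¬c, f} — ¬c is true.
  2. {¬f, a, c} — ¬f is true.
  3. {¬a, h} — h is true.
  4. {¬c, g, ¬a} — ¬c is true.
  5. {d, f, a} — d is true.
  6. {¬g, b} — ¬g is true.
  7. {¬c, g, f} — ¬c is true.
  8. {f, c, ¬g} — ¬g is true.
  9. {h, d, ¬a} — h is true.
  10. {¬h, d, ¬b} — d is true.
  11. {e, ¬f, g} — ¬f is true.
  12. {e, h, ¬c} — h is true.
  13. {b, e, a} — e is true.
  14. {¬g, d, h} — h is true.
  15. {e, g, b} — e is true.
  16. {¬b, ¬c, a} — ¬c is true.
  17. {¬g, ¬e, ¬a} — ¬g is true.
  18. {¬h, d} — d is true.
  19. {b, ¬c, ¬g} — ¬g is true.
  20. {¬f, b} — ¬f is true.
  21. {¬a, ¬b, e} — e is true.
  22. {h, ¬g, ¬b} — h is true.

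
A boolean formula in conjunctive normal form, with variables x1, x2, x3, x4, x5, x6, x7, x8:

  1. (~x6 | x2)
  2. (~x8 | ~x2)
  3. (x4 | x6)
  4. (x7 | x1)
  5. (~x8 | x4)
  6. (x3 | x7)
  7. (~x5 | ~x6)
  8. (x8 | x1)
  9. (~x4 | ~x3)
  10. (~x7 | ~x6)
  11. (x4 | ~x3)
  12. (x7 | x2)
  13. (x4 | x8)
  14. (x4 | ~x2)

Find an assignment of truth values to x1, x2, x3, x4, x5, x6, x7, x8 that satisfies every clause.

Branch on x1: take x1 = False.
  then x7 is forced to True.
  then x8 is forced to True.
  then x2 is forced to False.
  then x6 is forced to False.
  then x4 is forced to True.
  then x3 is forced to False.
x5 is now unconstrained; take x5 = True.
Every clause has at least one true literal under this assignment.
Check each clause:
  1. (x2 | ~x6) — ~x6 is true.
  2. (~x2 | ~x8) — ~x2 is true.
  3. (x4 | x6) — x4 is true.
  4. (x1 | x7) — x7 is true.
  5. (x4 | ~x8) — x4 is true.
  6. (x7 | x3) — x7 is true.
  7. (~x5 | ~x6) — ~x6 is true.
  8. (x1 | x8) — x8 is true.
  9. (~x3 | ~x4) — ~x3 is true.
  10. (~x6 | ~x7) — ~x6 is true.
  11. (~x3 | x4) — x4 is true.
  12. (x7 | x2) — x7 is true.
  13. (x4 | x8) — x8 is true.
  14. (x4 | ~x2) — x4 is true.

x1=0, x2=0, x3=0, x4=1, x5=1, x6=0, x7=1, x8=1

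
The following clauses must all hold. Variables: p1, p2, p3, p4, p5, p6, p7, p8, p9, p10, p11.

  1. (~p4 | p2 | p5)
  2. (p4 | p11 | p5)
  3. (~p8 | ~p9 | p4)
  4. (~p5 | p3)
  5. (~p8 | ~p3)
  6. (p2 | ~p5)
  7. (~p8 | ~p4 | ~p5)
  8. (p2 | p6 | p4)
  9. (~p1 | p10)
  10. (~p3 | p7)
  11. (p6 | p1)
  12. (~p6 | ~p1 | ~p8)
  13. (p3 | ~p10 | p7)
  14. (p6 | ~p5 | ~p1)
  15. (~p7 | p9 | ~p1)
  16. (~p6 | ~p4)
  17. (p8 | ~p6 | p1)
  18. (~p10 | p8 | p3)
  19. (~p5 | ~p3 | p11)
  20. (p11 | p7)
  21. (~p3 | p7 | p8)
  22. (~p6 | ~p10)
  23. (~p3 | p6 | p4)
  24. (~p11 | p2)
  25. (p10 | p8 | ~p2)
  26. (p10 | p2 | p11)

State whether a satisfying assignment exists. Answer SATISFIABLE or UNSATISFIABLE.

SATISFIABLE

Branch on p1: take p1 = True.
  then p10 is forced to True.
  then p6 is forced to False.
  then p5 is forced to False.
Try p2 = True.
For the remaining variables, p3 = True, p4 = True, p7 = True, p8 = False, p9 = True, p11 = True works.
Every clause has at least one true literal under this assignment.
So p1=1, p2=1, p3=1, p4=1, p5=0, p6=0, p7=1, p8=0, p9=1, p10=1, p11=1 is a satisfying assignment.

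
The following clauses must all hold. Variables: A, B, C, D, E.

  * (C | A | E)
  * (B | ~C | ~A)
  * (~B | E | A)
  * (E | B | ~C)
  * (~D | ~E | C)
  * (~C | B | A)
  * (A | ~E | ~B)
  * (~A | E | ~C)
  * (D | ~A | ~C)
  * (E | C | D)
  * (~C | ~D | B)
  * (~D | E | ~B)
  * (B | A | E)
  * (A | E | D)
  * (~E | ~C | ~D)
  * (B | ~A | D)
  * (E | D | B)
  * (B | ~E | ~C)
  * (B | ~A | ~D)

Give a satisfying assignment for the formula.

Branch on A: take A = False.
Branch on B: take B = False.
  then C is forced to False.
  then E is forced to True.
  then D is forced to False.

A=0, B=0, C=0, D=0, E=1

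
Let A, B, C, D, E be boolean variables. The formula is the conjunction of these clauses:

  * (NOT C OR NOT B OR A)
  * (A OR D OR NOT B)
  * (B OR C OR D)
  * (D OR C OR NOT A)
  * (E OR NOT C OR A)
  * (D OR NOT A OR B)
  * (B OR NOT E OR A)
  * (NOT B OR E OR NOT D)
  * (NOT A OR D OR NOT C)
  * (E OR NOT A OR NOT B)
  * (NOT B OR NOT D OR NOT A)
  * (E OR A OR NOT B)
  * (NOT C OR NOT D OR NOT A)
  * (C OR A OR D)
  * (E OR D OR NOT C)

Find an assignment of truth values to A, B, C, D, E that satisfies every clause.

A = 1  B = 0  C = 0  D = 1  E = 1

Check each clause:
  1. (NOT C OR NOT B OR A) — A is true.
  2. (D OR A OR NOT B) — A is true.
  3. (C OR B OR D) — D is true.
  4. (D OR NOT A OR C) — D is true.
  5. (A OR NOT C OR E) — A is true.
  6. (D OR B OR NOT A) — D is true.
  7. (NOT E OR A OR B) — A is true.
  8. (NOT B OR NOT D OR E) — E is true.
  9. (D OR NOT A OR NOT C) — D is true.
  10. (NOT A OR E OR NOT B) — E is true.
  11. (NOT D OR NOT A OR NOT B) — NOT B is true.
  12. (NOT B OR E OR A) — A is true.
  13. (NOT A OR NOT C OR NOT D) — NOT C is true.
  14. (D OR C OR A) — A is true.
  15. (E OR NOT C OR D) — NOT C is true.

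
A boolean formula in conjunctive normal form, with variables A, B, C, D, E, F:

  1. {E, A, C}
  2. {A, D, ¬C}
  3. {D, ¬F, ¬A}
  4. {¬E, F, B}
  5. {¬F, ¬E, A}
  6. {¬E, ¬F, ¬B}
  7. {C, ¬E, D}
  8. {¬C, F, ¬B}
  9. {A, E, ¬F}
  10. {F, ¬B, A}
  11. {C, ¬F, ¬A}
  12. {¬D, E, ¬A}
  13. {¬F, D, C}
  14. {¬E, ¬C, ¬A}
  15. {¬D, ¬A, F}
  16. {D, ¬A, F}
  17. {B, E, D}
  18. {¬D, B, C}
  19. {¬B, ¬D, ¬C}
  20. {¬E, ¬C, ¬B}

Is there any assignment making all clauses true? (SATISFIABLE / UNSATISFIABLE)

SATISFIABLE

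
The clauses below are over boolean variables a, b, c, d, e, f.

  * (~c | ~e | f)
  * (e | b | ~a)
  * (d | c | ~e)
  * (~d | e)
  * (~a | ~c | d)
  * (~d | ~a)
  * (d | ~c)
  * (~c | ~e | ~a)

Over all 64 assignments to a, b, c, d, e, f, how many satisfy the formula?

Split on c, then d.
  c=T, d=T: remaining (a,b,e,f) ∈ {(F,F,T,T); (F,T,T,T)} — 2.
  c=T, d=F: a clause becomes empty — 0.
  c=F, d=T: remaining (a,b,e,f) ∈ {(F,F,T,F); (F,F,T,T); (F,T,T,F); (F,T,T,T)} — 4.
  c=F, d=F: f free; 3 ways for (a,b,e) × 2^1 = 6.
Total: 2 + 0 + 4 + 6 = 12.

12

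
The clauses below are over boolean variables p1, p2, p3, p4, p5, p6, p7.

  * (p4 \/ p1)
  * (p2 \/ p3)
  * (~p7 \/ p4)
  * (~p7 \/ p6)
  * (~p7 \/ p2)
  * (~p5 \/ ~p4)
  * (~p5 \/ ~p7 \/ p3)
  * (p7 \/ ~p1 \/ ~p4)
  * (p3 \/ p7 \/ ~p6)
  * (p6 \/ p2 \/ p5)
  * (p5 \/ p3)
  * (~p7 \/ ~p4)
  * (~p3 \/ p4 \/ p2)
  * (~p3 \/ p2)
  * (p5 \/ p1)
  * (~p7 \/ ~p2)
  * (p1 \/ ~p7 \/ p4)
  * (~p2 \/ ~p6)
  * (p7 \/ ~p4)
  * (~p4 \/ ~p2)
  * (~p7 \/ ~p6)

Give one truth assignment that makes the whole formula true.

Try p1 = True.
For the remaining variables, p2 = True, p3 = True, p4 = False, p5 = False, p6 = False, p7 = False works.

p1=1, p2=1, p3=1, p4=0, p5=0, p6=0, p7=0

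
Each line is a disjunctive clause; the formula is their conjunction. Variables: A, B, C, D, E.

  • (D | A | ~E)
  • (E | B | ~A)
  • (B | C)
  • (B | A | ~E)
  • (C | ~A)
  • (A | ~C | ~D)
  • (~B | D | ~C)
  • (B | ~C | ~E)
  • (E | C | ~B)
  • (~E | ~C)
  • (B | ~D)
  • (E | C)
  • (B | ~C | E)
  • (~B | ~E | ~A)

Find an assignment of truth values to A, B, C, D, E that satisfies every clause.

A=T  B=T  C=T  D=T  E=F

Branch on A: take A = True.
  then C is forced to True.
  then E is forced to False.
  then B is forced to True.
  then D is forced to True.
Check each clause:
  1. (~E | D | A) — A is true.
  2. (~A | E | B) — B is true.
  3. (C | B) — B is true.
  4. (A | B | ~E) — A is true.
  5. (C | ~A) — C is true.
  6. (A | ~C | ~D) — A is true.
  7. (~B | ~C | D) — D is true.
  8. (B | ~C | ~E) — B is true.
  9. (E | ~B | C) — C is true.
  10. (~C | ~E) — ~E is true.
  11. (~D | B) — B is true.
  12. (E | C) — C is true.
  13. (B | ~C | E) — B is true.
  14. (~B | ~A | ~E) — ~E is true.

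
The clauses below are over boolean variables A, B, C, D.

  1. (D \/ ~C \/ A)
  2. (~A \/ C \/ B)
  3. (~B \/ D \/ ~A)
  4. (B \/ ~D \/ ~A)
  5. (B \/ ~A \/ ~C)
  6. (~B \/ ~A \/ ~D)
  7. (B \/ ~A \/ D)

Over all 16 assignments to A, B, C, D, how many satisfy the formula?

6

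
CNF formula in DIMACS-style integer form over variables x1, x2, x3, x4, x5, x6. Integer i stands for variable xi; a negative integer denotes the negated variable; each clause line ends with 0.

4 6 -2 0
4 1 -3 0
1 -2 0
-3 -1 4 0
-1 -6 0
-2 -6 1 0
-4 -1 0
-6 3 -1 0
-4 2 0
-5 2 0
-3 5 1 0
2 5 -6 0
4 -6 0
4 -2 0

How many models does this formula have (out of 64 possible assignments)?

Satisfying assignments:
  x1=F x2=F x3=F x4=F x5=F x6=F
  x1=T x2=F x3=F x4=F x5=F x6=F
Count: 2.

2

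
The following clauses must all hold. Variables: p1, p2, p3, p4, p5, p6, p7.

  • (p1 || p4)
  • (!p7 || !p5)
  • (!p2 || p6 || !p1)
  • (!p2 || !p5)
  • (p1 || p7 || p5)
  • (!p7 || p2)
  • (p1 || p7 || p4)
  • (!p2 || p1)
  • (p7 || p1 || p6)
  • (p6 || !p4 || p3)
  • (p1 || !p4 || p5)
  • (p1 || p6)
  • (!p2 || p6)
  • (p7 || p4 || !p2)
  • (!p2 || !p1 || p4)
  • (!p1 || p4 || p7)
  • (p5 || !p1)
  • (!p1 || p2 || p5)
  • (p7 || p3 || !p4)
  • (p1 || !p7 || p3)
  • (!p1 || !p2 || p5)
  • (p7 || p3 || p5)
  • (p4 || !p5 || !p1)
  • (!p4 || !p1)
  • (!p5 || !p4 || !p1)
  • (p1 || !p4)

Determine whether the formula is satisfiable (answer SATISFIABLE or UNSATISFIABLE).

p1 = True:
  propagation gives p5=True, p7=False, p2=False, p4=True; an empty clause results — contradiction.
p1 = False:
  propagation gives p4=True; an empty clause results — contradiction.
Every branch closes, so no satisfying assignment exists.

UNSATISFIABLE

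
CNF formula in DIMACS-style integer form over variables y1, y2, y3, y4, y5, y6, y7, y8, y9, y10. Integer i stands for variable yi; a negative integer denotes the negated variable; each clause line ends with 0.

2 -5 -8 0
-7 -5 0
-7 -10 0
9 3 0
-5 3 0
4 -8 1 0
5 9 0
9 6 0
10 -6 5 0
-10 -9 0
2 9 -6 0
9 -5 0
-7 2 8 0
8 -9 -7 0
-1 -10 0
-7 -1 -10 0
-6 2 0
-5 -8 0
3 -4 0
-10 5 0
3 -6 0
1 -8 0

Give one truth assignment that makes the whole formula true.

y1=T, y2=T, y3=T, y4=F, y5=F, y6=F, y7=F, y8=F, y9=T, y10=F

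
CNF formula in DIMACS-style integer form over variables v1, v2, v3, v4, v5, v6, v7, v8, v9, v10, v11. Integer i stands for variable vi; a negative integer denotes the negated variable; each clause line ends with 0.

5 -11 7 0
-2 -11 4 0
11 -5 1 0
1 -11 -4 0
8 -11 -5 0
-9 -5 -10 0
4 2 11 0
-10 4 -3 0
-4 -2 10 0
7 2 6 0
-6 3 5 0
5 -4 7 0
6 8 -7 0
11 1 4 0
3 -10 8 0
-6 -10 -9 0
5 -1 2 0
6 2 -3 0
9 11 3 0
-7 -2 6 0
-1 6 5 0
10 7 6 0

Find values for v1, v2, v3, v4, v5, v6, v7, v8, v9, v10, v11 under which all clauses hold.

Try v1 = True.
Try v2 = False.
  then v5 is forced to True.
For the remaining variables, v3 = False, v4 = True, v6 = True, v7 = False, v8 = False, v9 = True, v10 = False, v11 = False works.

v1=T  v2=F  v3=F  v4=T  v5=T  v6=T  v7=F  v8=F  v9=T  v10=F  v11=F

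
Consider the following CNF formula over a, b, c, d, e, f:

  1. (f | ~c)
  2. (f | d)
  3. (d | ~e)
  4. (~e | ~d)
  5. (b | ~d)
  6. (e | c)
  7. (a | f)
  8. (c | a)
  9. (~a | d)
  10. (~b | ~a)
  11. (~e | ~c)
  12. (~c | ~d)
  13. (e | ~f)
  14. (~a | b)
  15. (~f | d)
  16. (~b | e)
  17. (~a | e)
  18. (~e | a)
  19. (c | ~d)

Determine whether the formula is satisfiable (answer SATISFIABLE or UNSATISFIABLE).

UNSATISFIABLE

d = True:
  propagation gives e=False, b=True; an empty clause results — contradiction.
d = False:
  propagation gives f=True; an empty clause results — contradiction.
Every branch closes, so no satisfying assignment exists.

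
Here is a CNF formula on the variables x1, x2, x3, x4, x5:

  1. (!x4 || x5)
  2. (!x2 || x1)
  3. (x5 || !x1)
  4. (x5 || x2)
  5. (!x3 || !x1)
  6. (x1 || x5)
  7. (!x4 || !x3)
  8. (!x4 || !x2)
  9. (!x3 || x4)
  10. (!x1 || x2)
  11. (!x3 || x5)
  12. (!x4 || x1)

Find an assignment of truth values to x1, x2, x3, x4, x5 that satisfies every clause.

x1 = T, x2 = T, x3 = F, x4 = F, x5 = T

Check each clause:
  1. (!x4 || x5) — !x4 is true.
  2. (!x2 || x1) — x1 is true.
  3. (x5 || !x1) — x5 is true.
  4. (x5 || x2) — x2 is true.
  5. (!x1 || !x3) — !x3 is true.
  6. (x1 || x5) — x1 is true.
  7. (!x3 || !x4) — !x4 is true.
  8. (!x4 || !x2) — !x4 is true.
  9. (x4 || !x3) — !x3 is true.
  10. (x2 || !x1) — x2 is true.
  11. (!x3 || x5) — x5 is true.
  12. (!x4 || x1) — x1 is true.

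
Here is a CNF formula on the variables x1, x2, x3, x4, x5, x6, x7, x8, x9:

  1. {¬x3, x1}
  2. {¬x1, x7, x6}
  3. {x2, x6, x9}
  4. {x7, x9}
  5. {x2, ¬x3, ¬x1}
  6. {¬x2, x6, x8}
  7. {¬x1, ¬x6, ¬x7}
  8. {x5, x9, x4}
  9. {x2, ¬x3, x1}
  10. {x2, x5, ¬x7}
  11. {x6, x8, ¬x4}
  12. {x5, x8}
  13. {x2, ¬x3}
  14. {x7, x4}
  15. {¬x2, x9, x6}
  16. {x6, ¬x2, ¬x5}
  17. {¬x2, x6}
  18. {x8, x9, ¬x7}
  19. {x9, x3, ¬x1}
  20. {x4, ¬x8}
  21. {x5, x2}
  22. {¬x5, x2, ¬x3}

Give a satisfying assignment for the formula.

x1=F, x2=F, x3=F, x4=F, x5=T, x6=F, x7=T, x8=F, x9=T

Check each clause:
  1. {x1, ¬x3} — ¬x3 is true.
  2. {¬x1, x6, x7} — x7 is true.
  3. {x9, x6, x2} — x9 is true.
  4. {x7, x9} — x9 is true.
  5. {¬x1, x2, ¬x3} — ¬x3 is true.
  6. {x6, x8, ¬x2} — ¬x2 is true.
  7. {¬x6, ¬x1, ¬x7} — ¬x6 is true.
  8. {x5, x4, x9} — x9 is true.
  9. {x2, ¬x3, x1} — ¬x3 is true.
  10. {¬x7, x2, x5} — x5 is true.
  11. {x6, x8, ¬x4} — ¬x4 is true.
  12. {x5, x8} — x5 is true.
  13. {x2, ¬x3} — ¬x3 is true.
  14. {x4, x7} — x7 is true.
  15. {¬x2, x9, x6} — x9 is true.
  16. {¬x5, ¬x2, x6} — ¬x2 is true.
  17. {¬x2, x6} — ¬x2 is true.
  18. {¬x7, x9, x8} — x9 is true.
  19. {¬x1, x3, x9} — x9 is true.
  20. {¬x8, x4} — ¬x8 is true.
  21. {x5, x2} — x5 is true.
  22. {¬x5, x2, ¬x3} — ¬x3 is true.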